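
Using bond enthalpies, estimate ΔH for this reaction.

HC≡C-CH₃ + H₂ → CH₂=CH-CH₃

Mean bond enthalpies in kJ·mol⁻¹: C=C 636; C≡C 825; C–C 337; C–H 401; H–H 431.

ΔH ≈ −182 kJ

Bonds broken (reactants):
  C≡C: 1 × 825 = 825
  C–C: 1 × 337 = 337
  C–H: 4 × 401 = 1604
  H–H: 1 × 431 = 431
  Σ(broken) = 3197 kJ
Bonds formed (products):
  C–C: 1 × 337 = 337
  C–H: 6 × 401 = 2406
  C=C: 1 × 636 = 636
  Σ(formed) = 3379 kJ
ΔH = Σ(broken) − Σ(formed) = 3197 − 3379 = −182 kJ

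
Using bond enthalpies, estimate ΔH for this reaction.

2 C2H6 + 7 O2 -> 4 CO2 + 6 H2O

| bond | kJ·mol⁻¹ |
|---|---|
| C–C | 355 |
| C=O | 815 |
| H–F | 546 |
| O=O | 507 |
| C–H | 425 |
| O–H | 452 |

Bonds broken (reactants):
  C–C: 2 × 355 = 710
  C–H: 12 × 425 = 5100
  O=O: 7 × 507 = 3549
  Σ(broken) = 9359 kJ
Bonds formed (products):
  C=O: 8 × 815 = 6520
  O–H: 12 × 452 = 5424
  Σ(formed) = 11944 kJ
ΔH = Σ(broken) − Σ(formed) = 9359 − 11944 = −2585 kJ

ΔH ≈ −2585 kJ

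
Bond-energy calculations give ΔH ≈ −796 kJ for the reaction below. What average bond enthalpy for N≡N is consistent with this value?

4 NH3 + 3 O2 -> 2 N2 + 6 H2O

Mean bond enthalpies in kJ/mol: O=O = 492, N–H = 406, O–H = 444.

Let D be the N≡N bond energy.
Σ(broken) = 12×406 + 3×492 = 6348
Σ(formed) = 2×D + 12×444 = 5328 + 2D
ΔH = Σ(broken) − Σ(formed) = (6348) − (5328 + 2D) = +1020 − 2D
Setting this equal to −796 kJ gives 2D = 1816, so D = 908 kJ/mol.

D(N≡N) ≈ 908 kJ/mol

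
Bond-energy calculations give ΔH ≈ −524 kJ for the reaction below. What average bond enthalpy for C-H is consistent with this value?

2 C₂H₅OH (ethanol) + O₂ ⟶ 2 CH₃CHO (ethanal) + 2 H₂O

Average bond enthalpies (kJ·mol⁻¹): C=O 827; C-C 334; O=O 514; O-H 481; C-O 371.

D(C-H) ≈ 418 kJ/mol

Let D be the C-H bond energy.
Σ(broken) = 2×334 + 10×D + 2×371 + 2×481 + 1×514 = 2886 + 10D
Σ(formed) = 2×334 + 8×D + 2×827 + 4×481 = 4246 + 8D
ΔH = Σ(broken) − Σ(formed) = (2886 + 10D) − (4246 + 8D) = −1360 + 2D
Setting this equal to −524 kJ gives 2D = 836, so D = 418 kJ/mol.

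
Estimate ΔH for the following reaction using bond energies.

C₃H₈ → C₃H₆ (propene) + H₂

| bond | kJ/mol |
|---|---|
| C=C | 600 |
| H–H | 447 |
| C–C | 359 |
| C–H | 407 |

ΔH ≈ +126 kJ

Bonds broken (reactants):
  C–C: 2 × 359 = 718
  C–H: 8 × 407 = 3256
  Σ(broken) = 3974 kJ
Bonds formed (products):
  C–C: 1 × 359 = 359
  C–H: 6 × 407 = 2442
  C=C: 1 × 600 = 600
  H–H: 1 × 447 = 447
  Σ(formed) = 3848 kJ
ΔH = Σ(broken) − Σ(formed) = 3974 − 3848 = +126 kJ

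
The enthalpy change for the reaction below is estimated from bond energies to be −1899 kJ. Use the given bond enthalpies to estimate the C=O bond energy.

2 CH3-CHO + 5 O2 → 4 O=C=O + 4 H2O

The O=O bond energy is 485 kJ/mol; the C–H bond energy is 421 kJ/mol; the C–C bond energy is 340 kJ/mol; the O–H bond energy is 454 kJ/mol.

Let D be the C=O bond energy.
Σ(broken) = 2×340 + 8×421 + 2×D + 5×485 = 6473 + 2D
Σ(formed) = 8×D + 8×454 = 3632 + 8D
ΔH = Σ(broken) − Σ(formed) = (6473 + 2D) − (3632 + 8D) = +2841 − 6D
Setting this equal to −1899 kJ gives 6D = 4740, so D = 790 kJ/mol.

D(C=O) ≈ 790 kJ/mol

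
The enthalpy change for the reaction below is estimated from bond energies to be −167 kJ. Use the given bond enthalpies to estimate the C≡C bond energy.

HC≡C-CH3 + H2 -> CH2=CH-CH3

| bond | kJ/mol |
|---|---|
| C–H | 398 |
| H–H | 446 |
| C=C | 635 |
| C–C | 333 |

D(C≡C) ≈ 818 kJ/mol

Let D be the C≡C bond energy.
Σ(broken) = 1×D + 1×333 + 4×398 + 1×446 = 2371 + D
Σ(formed) = 1×333 + 6×398 + 1×635 = 3356
ΔH = Σ(broken) − Σ(formed) = (2371 + D) − (3356) = −985 + D
Setting this equal to −167 kJ gives D = 818 kJ/mol.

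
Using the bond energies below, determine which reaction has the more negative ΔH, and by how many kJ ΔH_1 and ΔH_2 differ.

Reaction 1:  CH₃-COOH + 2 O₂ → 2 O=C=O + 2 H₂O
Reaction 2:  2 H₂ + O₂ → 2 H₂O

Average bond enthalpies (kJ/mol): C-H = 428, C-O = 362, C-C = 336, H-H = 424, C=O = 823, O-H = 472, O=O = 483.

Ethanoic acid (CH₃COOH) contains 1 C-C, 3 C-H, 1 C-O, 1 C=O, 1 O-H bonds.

Reaction 1:
  Bonds broken (reactants):
    C-C: 1 × 336 = 336
    C-H: 3 × 428 = 1284
    C-O: 1 × 362 = 362
    C=O: 1 × 823 = 823
    O-H: 1 × 472 = 472
    O=O: 2 × 483 = 966
    Σ(broken) = 4243 kJ
  Bonds formed (products):
    C=O: 4 × 823 = 3292
    O-H: 4 × 472 = 1888
    Σ(formed) = 5180 kJ
  ΔH_1 = 4243 − 5180 = −937 kJ
Reaction 2:
  Bonds broken (reactants):
    H-H: 2 × 424 = 848
    O=O: 1 × 483 = 483
    Σ(broken) = 1331 kJ
  Bonds formed (products):
    O-H: 4 × 472 = 1888
    Σ(formed) = 1888 kJ
  ΔH_2 = 1331 − 1888 = −557 kJ
ΔH_1 − ΔH_2 = −380 kJ, so reaction 1 has the more negative ΔH; |ΔH_1 − ΔH_2| = 380 kJ.

Reaction 1, by 380 kJ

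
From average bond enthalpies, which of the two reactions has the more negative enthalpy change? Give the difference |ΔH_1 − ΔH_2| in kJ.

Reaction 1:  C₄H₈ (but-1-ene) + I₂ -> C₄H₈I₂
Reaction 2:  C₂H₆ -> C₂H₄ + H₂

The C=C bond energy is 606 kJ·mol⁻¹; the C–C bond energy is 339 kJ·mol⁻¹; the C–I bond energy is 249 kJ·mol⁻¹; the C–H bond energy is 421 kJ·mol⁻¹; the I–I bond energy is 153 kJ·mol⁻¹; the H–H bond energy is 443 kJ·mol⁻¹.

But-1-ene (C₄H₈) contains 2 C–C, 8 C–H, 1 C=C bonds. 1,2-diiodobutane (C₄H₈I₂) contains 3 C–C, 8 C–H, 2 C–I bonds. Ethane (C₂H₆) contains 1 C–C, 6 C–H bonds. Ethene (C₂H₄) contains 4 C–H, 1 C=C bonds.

Reaction 1:
  Bonds broken (reactants):
    C–C: 2 × 339 = 678
    C–H: 8 × 421 = 3368
    C=C: 1 × 606 = 606
    I–I: 1 × 153 = 153
    Σ(broken) = 4805 kJ
  Bonds formed (products):
    C–C: 3 × 339 = 1017
    C–H: 8 × 421 = 3368
    C–I: 2 × 249 = 498
    Σ(formed) = 4883 kJ
  ΔH_1 = 4805 − 4883 = −78 kJ
Reaction 2:
  Bonds broken (reactants):
    C–C: 1 × 339 = 339
    C–H: 6 × 421 = 2526
    Σ(broken) = 2865 kJ
  Bonds formed (products):
    C–H: 4 × 421 = 1684
    C=C: 1 × 606 = 606
    H–H: 1 × 443 = 443
    Σ(formed) = 2733 kJ
  ΔH_2 = 2865 − 2733 = +132 kJ
ΔH_1 − ΔH_2 = −210 kJ, so reaction 1 has the more negative ΔH; |ΔH_1 − ΔH_2| = 210 kJ.

Reaction 1, by 210 kJ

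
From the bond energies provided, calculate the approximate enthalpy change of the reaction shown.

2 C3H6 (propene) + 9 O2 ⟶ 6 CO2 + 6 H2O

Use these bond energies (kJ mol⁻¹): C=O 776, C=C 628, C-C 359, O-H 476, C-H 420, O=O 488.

ΔH ≈ −3618 kJ

Bonds broken (reactants):
  C-C: 2 × 359 = 718
  C-H: 12 × 420 = 5040
  C=C: 2 × 628 = 1256
  O=O: 9 × 488 = 4392
  Σ(broken) = 11406 kJ
Bonds formed (products):
  C=O: 12 × 776 = 9312
  O-H: 12 × 476 = 5712
  Σ(formed) = 15024 kJ
ΔH = Σ(broken) − Σ(formed) = 11406 − 15024 = −3618 kJ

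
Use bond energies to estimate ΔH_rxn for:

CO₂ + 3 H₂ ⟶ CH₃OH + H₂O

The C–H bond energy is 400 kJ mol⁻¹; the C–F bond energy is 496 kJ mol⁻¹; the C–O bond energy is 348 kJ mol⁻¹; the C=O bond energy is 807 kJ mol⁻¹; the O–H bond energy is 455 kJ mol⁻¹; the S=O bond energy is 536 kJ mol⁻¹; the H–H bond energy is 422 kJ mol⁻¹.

Bonds broken (reactants):
  C=O: 2 × 807 = 1614
  H–H: 3 × 422 = 1266
  Σ(broken) = 2880 kJ
Bonds formed (products):
  C–H: 3 × 400 = 1200
  C–O: 1 × 348 = 348
  O–H: 3 × 455 = 1365
  Σ(formed) = 2913 kJ
ΔH = Σ(broken) − Σ(formed) = 2880 − 2913 = −33 kJ

ΔH ≈ −33 kJ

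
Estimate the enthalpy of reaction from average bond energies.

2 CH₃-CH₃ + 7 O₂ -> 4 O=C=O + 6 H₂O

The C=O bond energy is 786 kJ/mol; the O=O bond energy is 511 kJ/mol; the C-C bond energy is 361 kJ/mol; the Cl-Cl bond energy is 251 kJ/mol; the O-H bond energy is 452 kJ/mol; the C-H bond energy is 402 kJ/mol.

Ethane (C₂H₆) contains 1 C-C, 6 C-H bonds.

Bonds broken (reactants):
  C-C: 2 × 361 = 722
  C-H: 12 × 402 = 4824
  O=O: 7 × 511 = 3577
  Σ(broken) = 9123 kJ
Bonds formed (products):
  C=O: 8 × 786 = 6288
  O-H: 12 × 452 = 5424
  Σ(formed) = 11712 kJ
ΔH = Σ(broken) − Σ(formed) = 9123 − 11712 = −2589 kJ

ΔH ≈ −2589 kJ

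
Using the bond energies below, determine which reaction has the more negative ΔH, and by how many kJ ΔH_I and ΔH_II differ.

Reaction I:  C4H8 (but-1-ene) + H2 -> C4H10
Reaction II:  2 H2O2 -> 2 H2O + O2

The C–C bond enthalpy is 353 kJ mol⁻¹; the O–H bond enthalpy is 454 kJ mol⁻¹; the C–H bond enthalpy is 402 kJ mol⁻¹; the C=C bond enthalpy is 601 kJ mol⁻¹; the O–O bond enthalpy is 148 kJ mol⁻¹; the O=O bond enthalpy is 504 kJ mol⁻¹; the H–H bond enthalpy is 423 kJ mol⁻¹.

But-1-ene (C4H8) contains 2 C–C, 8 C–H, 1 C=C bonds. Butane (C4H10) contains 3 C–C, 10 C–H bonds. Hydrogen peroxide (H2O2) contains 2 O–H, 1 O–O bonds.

Reaction I:
  Bonds broken (reactants):
    C–C: 2 × 353 = 706
    C–H: 8 × 402 = 3216
    C=C: 1 × 601 = 601
    H–H: 1 × 423 = 423
    Σ(broken) = 4946 kJ
  Bonds formed (products):
    C–C: 3 × 353 = 1059
    C–H: 10 × 402 = 4020
    Σ(formed) = 5079 kJ
  ΔH_I = 4946 − 5079 = −133 kJ
Reaction II:
  Bonds broken (reactants):
    O–H: 4 × 454 = 1816
    O–O: 2 × 148 = 296
    Σ(broken) = 2112 kJ
  Bonds formed (products):
    O–H: 4 × 454 = 1816
    O=O: 1 × 504 = 504
    Σ(formed) = 2320 kJ
  ΔH_II = 2112 − 2320 = −208 kJ
ΔH_I − ΔH_II = +75 kJ, so reaction II has the more negative ΔH; |ΔH_I − ΔH_II| = 75 kJ.

Reaction II, by 75 kJ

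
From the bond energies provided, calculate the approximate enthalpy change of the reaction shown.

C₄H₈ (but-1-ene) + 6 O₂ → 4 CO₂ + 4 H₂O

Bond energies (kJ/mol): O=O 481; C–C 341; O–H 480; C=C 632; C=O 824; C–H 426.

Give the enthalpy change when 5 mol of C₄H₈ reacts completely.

Bonds broken (reactants):
  C–C: 2 × 341 = 682
  C–H: 8 × 426 = 3408
  C=C: 1 × 632 = 632
  O=O: 6 × 481 = 2886
  Σ(broken) = 7608 kJ
Bonds formed (products):
  C=O: 8 × 824 = 6592
  O–H: 8 × 480 = 3840
  Σ(formed) = 10432 kJ
ΔH = Σ(broken) − Σ(formed) = 7608 − 10432 = −2824 kJ
For 5× the reaction as written: 5 × (−2824) = −14120 kJ

ΔH = −14120 kJ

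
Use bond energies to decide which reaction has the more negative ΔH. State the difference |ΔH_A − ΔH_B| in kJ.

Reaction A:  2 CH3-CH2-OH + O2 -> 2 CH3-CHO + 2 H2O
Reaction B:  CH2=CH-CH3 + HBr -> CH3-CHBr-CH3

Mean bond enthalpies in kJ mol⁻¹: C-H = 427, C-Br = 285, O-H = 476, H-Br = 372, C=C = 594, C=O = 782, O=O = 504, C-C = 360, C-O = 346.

Reaction A:
  Bonds broken (reactants):
    C-C: 2 × 360 = 720
    C-H: 10 × 427 = 4270
    C-O: 2 × 346 = 692
    O-H: 2 × 476 = 952
    O=O: 1 × 504 = 504
    Σ(broken) = 7138 kJ
  Bonds formed (products):
    C-C: 2 × 360 = 720
    C-H: 8 × 427 = 3416
    C=O: 2 × 782 = 1564
    O-H: 4 × 476 = 1904
    Σ(formed) = 7604 kJ
  ΔH_A = 7138 − 7604 = −466 kJ
Reaction B:
  Bonds broken (reactants):
    C-C: 1 × 360 = 360
    C-H: 6 × 427 = 2562
    C=C: 1 × 594 = 594
    H-Br: 1 × 372 = 372
    Σ(broken) = 3888 kJ
  Bonds formed (products):
    C-Br: 1 × 285 = 285
    C-C: 2 × 360 = 720
    C-H: 7 × 427 = 2989
    Σ(formed) = 3994 kJ
  ΔH_B = 3888 − 3994 = −106 kJ
ΔH_A − ΔH_B = −360 kJ, so reaction A has the more negative ΔH; |ΔH_A − ΔH_B| = 360 kJ.

Reaction A, by 360 kJ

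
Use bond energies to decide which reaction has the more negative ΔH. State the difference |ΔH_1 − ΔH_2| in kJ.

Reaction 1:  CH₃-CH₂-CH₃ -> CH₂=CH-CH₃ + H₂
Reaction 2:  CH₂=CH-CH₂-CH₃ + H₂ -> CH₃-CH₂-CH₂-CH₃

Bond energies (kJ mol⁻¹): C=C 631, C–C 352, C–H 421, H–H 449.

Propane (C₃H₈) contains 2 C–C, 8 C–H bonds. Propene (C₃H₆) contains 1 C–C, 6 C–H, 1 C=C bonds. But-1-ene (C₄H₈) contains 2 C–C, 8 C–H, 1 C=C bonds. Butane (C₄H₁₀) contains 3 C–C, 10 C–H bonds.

Reaction 2, by 228 kJ

Reaction 1:
  Bonds broken (reactants):
    C–C: 2 × 352 = 704
    C–H: 8 × 421 = 3368
    Σ(broken) = 4072 kJ
  Bonds formed (products):
    C–C: 1 × 352 = 352
    C–H: 6 × 421 = 2526
    C=C: 1 × 631 = 631
    H–H: 1 × 449 = 449
    Σ(formed) = 3958 kJ
  ΔH_1 = 4072 − 3958 = +114 kJ
Reaction 2:
  Bonds broken (reactants):
    C–C: 2 × 352 = 704
    C–H: 8 × 421 = 3368
    C=C: 1 × 631 = 631
    H–H: 1 × 449 = 449
    Σ(broken) = 5152 kJ
  Bonds formed (products):
    C–C: 3 × 352 = 1056
    C–H: 10 × 421 = 4210
    Σ(formed) = 5266 kJ
  ΔH_2 = 5152 − 5266 = −114 kJ
ΔH_1 − ΔH_2 = +228 kJ, so reaction 2 has the more negative ΔH; |ΔH_1 − ΔH_2| = 228 kJ.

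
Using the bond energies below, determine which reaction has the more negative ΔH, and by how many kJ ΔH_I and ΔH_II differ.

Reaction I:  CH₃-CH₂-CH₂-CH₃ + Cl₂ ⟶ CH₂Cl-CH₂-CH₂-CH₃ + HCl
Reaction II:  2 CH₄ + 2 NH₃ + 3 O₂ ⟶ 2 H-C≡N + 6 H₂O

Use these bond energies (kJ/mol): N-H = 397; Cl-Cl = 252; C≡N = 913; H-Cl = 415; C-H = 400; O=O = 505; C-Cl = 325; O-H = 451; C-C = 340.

Reaction II, by 853 kJ

Reaction I:
  Bonds broken (reactants):
    C-C: 3 × 340 = 1020
    C-H: 10 × 400 = 4000
    Cl-Cl: 1 × 252 = 252
    Σ(broken) = 5272 kJ
  Bonds formed (products):
    C-C: 3 × 340 = 1020
    C-Cl: 1 × 325 = 325
    C-H: 9 × 400 = 3600
    H-Cl: 1 × 415 = 415
    Σ(formed) = 5360 kJ
  ΔH_I = 5272 − 5360 = −88 kJ
Reaction II:
  Bonds broken (reactants):
    C-H: 8 × 400 = 3200
    N-H: 6 × 397 = 2382
    O=O: 3 × 505 = 1515
    Σ(broken) = 7097 kJ
  Bonds formed (products):
    C≡N: 2 × 913 = 1826
    C-H: 2 × 400 = 800
    O-H: 12 × 451 = 5412
    Σ(formed) = 8038 kJ
  ΔH_II = 7097 − 8038 = −941 kJ
ΔH_I − ΔH_II = +853 kJ, so reaction II has the more negative ΔH; |ΔH_I − ΔH_II| = 853 kJ.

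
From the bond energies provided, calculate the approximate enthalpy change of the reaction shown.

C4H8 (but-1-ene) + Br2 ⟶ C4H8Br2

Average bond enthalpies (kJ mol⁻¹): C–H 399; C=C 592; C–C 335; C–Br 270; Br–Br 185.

Bonds broken (reactants):
  Br–Br: 1 × 185 = 185
  C–C: 2 × 335 = 670
  C–H: 8 × 399 = 3192
  C=C: 1 × 592 = 592
  Σ(broken) = 4639 kJ
Bonds formed (products):
  C–Br: 2 × 270 = 540
  C–C: 3 × 335 = 1005
  C–H: 8 × 399 = 3192
  Σ(formed) = 4737 kJ
ΔH = Σ(broken) − Σ(formed) = 4639 − 4737 = −98 kJ

ΔH ≈ −98 kJ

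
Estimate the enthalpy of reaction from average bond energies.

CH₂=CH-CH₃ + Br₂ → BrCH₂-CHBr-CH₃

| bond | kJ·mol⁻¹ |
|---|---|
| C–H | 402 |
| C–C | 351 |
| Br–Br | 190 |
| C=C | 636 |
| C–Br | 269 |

ΔH ≈ −63 kJ

Bonds broken (reactants):
  Br–Br: 1 × 190 = 190
  C–C: 1 × 351 = 351
  C–H: 6 × 402 = 2412
  C=C: 1 × 636 = 636
  Σ(broken) = 3589 kJ
Bonds formed (products):
  C–Br: 2 × 269 = 538
  C–C: 2 × 351 = 702
  C–H: 6 × 402 = 2412
  Σ(formed) = 3652 kJ
ΔH = Σ(broken) − Σ(formed) = 3589 − 3652 = −63 kJ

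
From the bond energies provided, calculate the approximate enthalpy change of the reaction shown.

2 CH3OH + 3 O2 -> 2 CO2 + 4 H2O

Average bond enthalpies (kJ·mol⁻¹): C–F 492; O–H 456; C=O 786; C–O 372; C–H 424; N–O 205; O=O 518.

ΔH ≈ −1038 kJ

Bonds broken (reactants):
  C–H: 6 × 424 = 2544
  C–O: 2 × 372 = 744
  O–H: 2 × 456 = 912
  O=O: 3 × 518 = 1554
  Σ(broken) = 5754 kJ
Bonds formed (products):
  C=O: 4 × 786 = 3144
  O–H: 8 × 456 = 3648
  Σ(formed) = 6792 kJ
ΔH = Σ(broken) − Σ(formed) = 5754 − 6792 = −1038 kJ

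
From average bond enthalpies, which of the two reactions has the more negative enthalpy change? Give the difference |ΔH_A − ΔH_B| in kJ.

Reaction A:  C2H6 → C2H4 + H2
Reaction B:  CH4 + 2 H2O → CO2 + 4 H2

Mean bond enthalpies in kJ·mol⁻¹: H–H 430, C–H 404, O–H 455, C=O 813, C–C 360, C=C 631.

Reaction A:
  Bonds broken (reactants):
    C–C: 1 × 360 = 360
    C–H: 6 × 404 = 2424
    Σ(broken) = 2784 kJ
  Bonds formed (products):
    C–H: 4 × 404 = 1616
    C=C: 1 × 631 = 631
    H–H: 1 × 430 = 430
    Σ(formed) = 2677 kJ
  ΔH_A = 2784 − 2677 = +107 kJ
Reaction B:
  Bonds broken (reactants):
    C–H: 4 × 404 = 1616
    O–H: 4 × 455 = 1820
    Σ(broken) = 3436 kJ
  Bonds formed (products):
    C=O: 2 × 813 = 1626
    H–H: 4 × 430 = 1720
    Σ(formed) = 3346 kJ
  ΔH_B = 3436 − 3346 = +90 kJ
ΔH_A − ΔH_B = +17 kJ, so reaction B has the more negative ΔH; |ΔH_A − ΔH_B| = 17 kJ.

Reaction B, by 17 kJ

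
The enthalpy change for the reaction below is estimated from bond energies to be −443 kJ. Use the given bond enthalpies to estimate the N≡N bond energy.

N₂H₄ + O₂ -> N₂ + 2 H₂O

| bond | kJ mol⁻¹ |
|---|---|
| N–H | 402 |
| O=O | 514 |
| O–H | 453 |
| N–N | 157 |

Let D be the N≡N bond energy.
Σ(broken) = 4×402 + 1×157 + 1×514 = 2279
Σ(formed) = 1×D + 4×453 = 1812 + D
ΔH = Σ(broken) − Σ(formed) = (2279) − (1812 + D) = +467 − D
Setting this equal to −443 kJ gives D = 910 kJ/mol.

D(N≡N) ≈ 910 kJ/mol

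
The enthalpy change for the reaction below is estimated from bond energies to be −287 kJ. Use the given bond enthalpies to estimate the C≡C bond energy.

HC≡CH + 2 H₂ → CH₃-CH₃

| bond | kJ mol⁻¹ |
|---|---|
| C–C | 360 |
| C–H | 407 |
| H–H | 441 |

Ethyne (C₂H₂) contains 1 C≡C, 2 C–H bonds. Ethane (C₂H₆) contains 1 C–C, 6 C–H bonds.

Let D be the C≡C bond energy.
Σ(broken) = 1×D + 2×407 + 2×441 = 1696 + D
Σ(formed) = 1×360 + 6×407 = 2802
ΔH = Σ(broken) − Σ(formed) = (1696 + D) − (2802) = −1106 + D
Setting this equal to −287 kJ gives D = 819 kJ/mol.

D(C≡C) ≈ 819 kJ/mol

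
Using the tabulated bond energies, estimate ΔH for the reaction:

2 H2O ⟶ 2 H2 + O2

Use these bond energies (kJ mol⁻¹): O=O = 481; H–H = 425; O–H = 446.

ΔH ≈ +453 kJ

Bonds broken (reactants):
  O–H: 4 × 446 = 1784
  Σ(broken) = 1784 kJ
Bonds formed (products):
  H–H: 2 × 425 = 850
  O=O: 1 × 481 = 481
  Σ(formed) = 1331 kJ
ΔH = Σ(broken) − Σ(formed) = 1784 − 1331 = +453 kJ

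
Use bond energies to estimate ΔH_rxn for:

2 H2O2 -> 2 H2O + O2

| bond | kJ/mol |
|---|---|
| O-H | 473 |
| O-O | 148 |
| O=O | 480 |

Bonds broken (reactants):
  O-H: 4 × 473 = 1892
  O-O: 2 × 148 = 296
  Σ(broken) = 2188 kJ
Bonds formed (products):
  O-H: 4 × 473 = 1892
  O=O: 1 × 480 = 480
  Σ(formed) = 2372 kJ
ΔH = Σ(broken) − Σ(formed) = 2188 − 2372 = −184 kJ

ΔH ≈ −184 kJ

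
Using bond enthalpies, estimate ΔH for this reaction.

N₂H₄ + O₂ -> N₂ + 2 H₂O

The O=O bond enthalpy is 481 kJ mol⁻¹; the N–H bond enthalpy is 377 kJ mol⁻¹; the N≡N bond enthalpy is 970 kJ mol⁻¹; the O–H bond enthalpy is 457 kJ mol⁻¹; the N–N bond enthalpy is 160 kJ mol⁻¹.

ΔH ≈ −649 kJ

Bonds broken (reactants):
  N–H: 4 × 377 = 1508
  N–N: 1 × 160 = 160
  O=O: 1 × 481 = 481
  Σ(broken) = 2149 kJ
Bonds formed (products):
  N≡N: 1 × 970 = 970
  O–H: 4 × 457 = 1828
  Σ(formed) = 2798 kJ
ΔH = Σ(broken) − Σ(formed) = 2149 − 2798 = −649 kJ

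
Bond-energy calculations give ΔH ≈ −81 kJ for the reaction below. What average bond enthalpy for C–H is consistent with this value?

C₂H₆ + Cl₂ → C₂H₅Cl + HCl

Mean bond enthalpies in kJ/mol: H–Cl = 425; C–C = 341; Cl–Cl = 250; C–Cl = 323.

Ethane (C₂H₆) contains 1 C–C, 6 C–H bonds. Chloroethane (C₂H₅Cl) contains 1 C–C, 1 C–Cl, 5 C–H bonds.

Let D be the C–H bond energy.
Σ(broken) = 1×341 + 6×D + 1×250 = 591 + 6D
Σ(formed) = 1×341 + 1×323 + 5×D + 1×425 = 1089 + 5D
ΔH = Σ(broken) − Σ(formed) = (591 + 6D) − (1089 + 5D) = −498 + D
Setting this equal to −81 kJ gives D = 417 kJ/mol.

D(C–H) ≈ 417 kJ/mol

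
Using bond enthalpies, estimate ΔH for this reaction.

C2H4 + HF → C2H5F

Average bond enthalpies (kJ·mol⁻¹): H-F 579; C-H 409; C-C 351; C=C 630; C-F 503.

ΔH ≈ −54 kJ

Bonds broken (reactants):
  C-H: 4 × 409 = 1636
  C=C: 1 × 630 = 630
  H-F: 1 × 579 = 579
  Σ(broken) = 2845 kJ
Bonds formed (products):
  C-C: 1 × 351 = 351
  C-F: 1 × 503 = 503
  C-H: 5 × 409 = 2045
  Σ(formed) = 2899 kJ
ΔH = Σ(broken) − Σ(formed) = 2845 − 2899 = −54 kJ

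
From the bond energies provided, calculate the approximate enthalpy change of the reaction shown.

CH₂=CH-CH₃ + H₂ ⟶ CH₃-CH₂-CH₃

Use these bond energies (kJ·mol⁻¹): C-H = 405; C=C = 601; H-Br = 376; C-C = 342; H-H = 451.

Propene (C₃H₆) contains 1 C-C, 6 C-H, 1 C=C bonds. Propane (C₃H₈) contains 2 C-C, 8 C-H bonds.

Bonds broken (reactants):
  C-C: 1 × 342 = 342
  C-H: 6 × 405 = 2430
  C=C: 1 × 601 = 601
  H-H: 1 × 451 = 451
  Σ(broken) = 3824 kJ
Bonds formed (products):
  C-C: 2 × 342 = 684
  C-H: 8 × 405 = 3240
  Σ(formed) = 3924 kJ
ΔH = Σ(broken) − Σ(formed) = 3824 − 3924 = −100 kJ

ΔH ≈ −100 kJ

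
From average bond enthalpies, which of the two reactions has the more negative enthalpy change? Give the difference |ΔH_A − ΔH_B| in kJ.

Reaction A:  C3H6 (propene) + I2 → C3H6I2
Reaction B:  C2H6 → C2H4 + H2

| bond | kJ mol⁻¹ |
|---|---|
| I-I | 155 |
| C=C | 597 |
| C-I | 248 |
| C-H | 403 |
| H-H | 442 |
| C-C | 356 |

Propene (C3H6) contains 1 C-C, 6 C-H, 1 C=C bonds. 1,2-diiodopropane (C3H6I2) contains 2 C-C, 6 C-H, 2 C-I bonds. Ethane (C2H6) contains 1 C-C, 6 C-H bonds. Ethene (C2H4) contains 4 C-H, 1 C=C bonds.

Reaction A:
  Bonds broken (reactants):
    C-C: 1 × 356 = 356
    C-H: 6 × 403 = 2418
    C=C: 1 × 597 = 597
    I-I: 1 × 155 = 155
    Σ(broken) = 3526 kJ
  Bonds formed (products):
    C-C: 2 × 356 = 712
    C-H: 6 × 403 = 2418
    C-I: 2 × 248 = 496
    Σ(formed) = 3626 kJ
  ΔH_A = 3526 − 3626 = −100 kJ
Reaction B:
  Bonds broken (reactants):
    C-C: 1 × 356 = 356
    C-H: 6 × 403 = 2418
    Σ(broken) = 2774 kJ
  Bonds formed (products):
    C-H: 4 × 403 = 1612
    C=C: 1 × 597 = 597
    H-H: 1 × 442 = 442
    Σ(formed) = 2651 kJ
  ΔH_B = 2774 − 2651 = +123 kJ
ΔH_A − ΔH_B = −223 kJ, so reaction A has the more negative ΔH; |ΔH_A − ΔH_B| = 223 kJ.

Reaction A, by 223 kJ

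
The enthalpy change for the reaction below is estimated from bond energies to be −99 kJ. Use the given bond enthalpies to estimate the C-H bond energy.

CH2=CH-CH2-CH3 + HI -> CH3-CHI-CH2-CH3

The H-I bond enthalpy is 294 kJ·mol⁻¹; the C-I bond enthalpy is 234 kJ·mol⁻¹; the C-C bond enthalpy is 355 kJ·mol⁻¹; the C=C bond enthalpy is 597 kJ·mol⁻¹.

Let D be the C-H bond energy.
Σ(broken) = 2×355 + 8×D + 1×597 + 1×294 = 1601 + 8D
Σ(formed) = 3×355 + 9×D + 1×234 = 1299 + 9D
ΔH = Σ(broken) − Σ(formed) = (1601 + 8D) − (1299 + 9D) = +302 − D
Setting this equal to −99 kJ gives D = 401 kJ/mol.

D(C-H) ≈ 401 kJ/mol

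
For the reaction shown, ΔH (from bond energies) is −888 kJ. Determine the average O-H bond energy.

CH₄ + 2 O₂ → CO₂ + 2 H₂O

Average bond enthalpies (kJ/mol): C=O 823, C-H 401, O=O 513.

D(O-H) ≈ 468 kJ/mol

Let D be the O-H bond energy.
Σ(broken) = 4×401 + 2×513 = 2630
Σ(formed) = 2×823 + 4×D = 1646 + 4D
ΔH = Σ(broken) − Σ(formed) = (2630) − (1646 + 4D) = +984 − 4D
Setting this equal to −888 kJ gives 4D = 1872, so D = 468 kJ/mol.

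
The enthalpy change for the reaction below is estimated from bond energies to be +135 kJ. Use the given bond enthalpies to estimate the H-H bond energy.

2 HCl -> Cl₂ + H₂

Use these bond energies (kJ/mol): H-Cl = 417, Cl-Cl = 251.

D(H-H) ≈ 448 kJ/mol

Let D be the H-H bond energy.
Σ(broken) = 2×417 = 834
Σ(formed) = 1×251 + 1×D = 251 + D
ΔH = Σ(broken) − Σ(formed) = (834) − (251 + D) = +583 − D
Setting this equal to +135 kJ gives D = 448 kJ/mol.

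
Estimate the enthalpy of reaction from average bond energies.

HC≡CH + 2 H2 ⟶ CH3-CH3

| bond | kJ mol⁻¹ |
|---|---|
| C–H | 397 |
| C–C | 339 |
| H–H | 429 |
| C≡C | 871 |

ΔH ≈ −198 kJ

Bonds broken (reactants):
  C≡C: 1 × 871 = 871
  C–H: 2 × 397 = 794
  H–H: 2 × 429 = 858
  Σ(broken) = 2523 kJ
Bonds formed (products):
  C–C: 1 × 339 = 339
  C–H: 6 × 397 = 2382
  Σ(formed) = 2721 kJ
ΔH = Σ(broken) − Σ(formed) = 2523 − 2721 = −198 kJ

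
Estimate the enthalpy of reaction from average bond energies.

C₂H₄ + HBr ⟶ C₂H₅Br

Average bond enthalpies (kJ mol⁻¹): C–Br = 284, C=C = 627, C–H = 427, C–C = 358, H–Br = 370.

Bonds broken (reactants):
  C–H: 4 × 427 = 1708
  C=C: 1 × 627 = 627
  H–Br: 1 × 370 = 370
  Σ(broken) = 2705 kJ
Bonds formed (products):
  C–Br: 1 × 284 = 284
  C–C: 1 × 358 = 358
  C–H: 5 × 427 = 2135
  Σ(formed) = 2777 kJ
ΔH = Σ(broken) − Σ(formed) = 2705 − 2777 = −72 kJ

ΔH ≈ −72 kJ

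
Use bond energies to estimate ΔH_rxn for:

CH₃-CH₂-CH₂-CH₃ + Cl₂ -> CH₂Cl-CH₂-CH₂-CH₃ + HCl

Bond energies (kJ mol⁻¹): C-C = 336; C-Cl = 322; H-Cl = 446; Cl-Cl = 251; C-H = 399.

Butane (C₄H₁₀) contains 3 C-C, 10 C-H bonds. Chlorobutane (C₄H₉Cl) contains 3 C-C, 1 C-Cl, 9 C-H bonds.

ΔH ≈ −118 kJ

Bonds broken (reactants):
  C-C: 3 × 336 = 1008
  C-H: 10 × 399 = 3990
  Cl-Cl: 1 × 251 = 251
  Σ(broken) = 5249 kJ
Bonds formed (products):
  C-C: 3 × 336 = 1008
  C-Cl: 1 × 322 = 322
  C-H: 9 × 399 = 3591
  H-Cl: 1 × 446 = 446
  Σ(formed) = 5367 kJ
ΔH = Σ(broken) − Σ(formed) = 5249 − 5367 = −118 kJ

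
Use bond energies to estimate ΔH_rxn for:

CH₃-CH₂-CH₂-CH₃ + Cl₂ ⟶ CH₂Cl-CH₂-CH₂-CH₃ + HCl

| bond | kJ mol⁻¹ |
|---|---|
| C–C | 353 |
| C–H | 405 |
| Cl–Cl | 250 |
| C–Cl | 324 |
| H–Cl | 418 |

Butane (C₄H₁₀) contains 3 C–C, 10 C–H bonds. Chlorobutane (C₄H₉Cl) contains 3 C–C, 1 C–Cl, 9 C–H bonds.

Bonds broken (reactants):
  C–C: 3 × 353 = 1059
  C–H: 10 × 405 = 4050
  Cl–Cl: 1 × 250 = 250
  Σ(broken) = 5359 kJ
Bonds formed (products):
  C–C: 3 × 353 = 1059
  C–Cl: 1 × 324 = 324
  C–H: 9 × 405 = 3645
  H–Cl: 1 × 418 = 418
  Σ(formed) = 5446 kJ
ΔH = Σ(broken) − Σ(formed) = 5359 − 5446 = −87 kJ

ΔH ≈ −87 kJ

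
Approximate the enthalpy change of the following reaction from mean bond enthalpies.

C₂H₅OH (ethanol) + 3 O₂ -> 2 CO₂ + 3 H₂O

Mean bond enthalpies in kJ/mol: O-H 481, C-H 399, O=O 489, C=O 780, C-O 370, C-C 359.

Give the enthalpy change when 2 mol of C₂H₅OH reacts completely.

Bonds broken (reactants):
  C-C: 1 × 359 = 359
  C-H: 5 × 399 = 1995
  C-O: 1 × 370 = 370
  O-H: 1 × 481 = 481
  O=O: 3 × 489 = 1467
  Σ(broken) = 4672 kJ
Bonds formed (products):
  C=O: 4 × 780 = 3120
  O-H: 6 × 481 = 2886
  Σ(formed) = 6006 kJ
ΔH = Σ(broken) − Σ(formed) = 4672 − 6006 = −1334 kJ
For 2× the reaction as written: 2 × (−1334) = −2668 kJ

ΔH = −2668 kJ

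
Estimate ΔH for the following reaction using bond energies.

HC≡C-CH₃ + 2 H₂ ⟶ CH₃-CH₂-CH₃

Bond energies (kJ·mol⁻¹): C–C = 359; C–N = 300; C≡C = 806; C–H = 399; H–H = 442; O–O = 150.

Bonds broken (reactants):
  C≡C: 1 × 806 = 806
  C–C: 1 × 359 = 359
  C–H: 4 × 399 = 1596
  H–H: 2 × 442 = 884
  Σ(broken) = 3645 kJ
Bonds formed (products):
  C–C: 2 × 359 = 718
  C–H: 8 × 399 = 3192
  Σ(formed) = 3910 kJ
ΔH = Σ(broken) − Σ(formed) = 3645 − 3910 = −265 kJ

ΔH ≈ −265 kJ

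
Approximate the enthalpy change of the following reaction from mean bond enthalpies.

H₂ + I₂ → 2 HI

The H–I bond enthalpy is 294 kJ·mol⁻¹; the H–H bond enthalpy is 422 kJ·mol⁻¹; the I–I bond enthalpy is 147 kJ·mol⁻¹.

ΔH ≈ −19 kJ

Bonds broken (reactants):
  H–H: 1 × 422 = 422
  I–I: 1 × 147 = 147
  Σ(broken) = 569 kJ
Bonds formed (products):
  H–I: 2 × 294 = 588
  Σ(formed) = 588 kJ
ΔH = Σ(broken) − Σ(formed) = 569 − 588 = −19 kJ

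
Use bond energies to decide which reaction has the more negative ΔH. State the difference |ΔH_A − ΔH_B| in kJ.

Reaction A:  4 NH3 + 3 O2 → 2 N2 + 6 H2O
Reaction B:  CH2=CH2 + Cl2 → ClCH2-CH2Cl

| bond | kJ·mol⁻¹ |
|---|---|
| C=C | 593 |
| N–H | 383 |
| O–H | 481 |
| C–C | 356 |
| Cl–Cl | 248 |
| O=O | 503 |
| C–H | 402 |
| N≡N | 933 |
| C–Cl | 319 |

Reaction A, by 1380 kJ

Reaction A:
  Bonds broken (reactants):
    N–H: 12 × 383 = 4596
    O=O: 3 × 503 = 1509
    Σ(broken) = 6105 kJ
  Bonds formed (products):
    N≡N: 2 × 933 = 1866
    O–H: 12 × 481 = 5772
    Σ(formed) = 7638 kJ
  ΔH_A = 6105 − 7638 = −1533 kJ
Reaction B:
  Bonds broken (reactants):
    C–H: 4 × 402 = 1608
    C=C: 1 × 593 = 593
    Cl–Cl: 1 × 248 = 248
    Σ(broken) = 2449 kJ
  Bonds formed (products):
    C–C: 1 × 356 = 356
    C–Cl: 2 × 319 = 638
    C–H: 4 × 402 = 1608
    Σ(formed) = 2602 kJ
  ΔH_B = 2449 − 2602 = −153 kJ
ΔH_A − ΔH_B = −1380 kJ, so reaction A has the more negative ΔH; |ΔH_A − ΔH_B| = 1380 kJ.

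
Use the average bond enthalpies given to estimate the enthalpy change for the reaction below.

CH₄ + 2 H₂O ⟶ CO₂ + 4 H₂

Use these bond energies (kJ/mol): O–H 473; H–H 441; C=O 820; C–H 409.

ΔH ≈ +124 kJ

Bonds broken (reactants):
  C–H: 4 × 409 = 1636
  O–H: 4 × 473 = 1892
  Σ(broken) = 3528 kJ
Bonds formed (products):
  C=O: 2 × 820 = 1640
  H–H: 4 × 441 = 1764
  Σ(formed) = 3404 kJ
ΔH = Σ(broken) − Σ(formed) = 3528 − 3404 = +124 kJ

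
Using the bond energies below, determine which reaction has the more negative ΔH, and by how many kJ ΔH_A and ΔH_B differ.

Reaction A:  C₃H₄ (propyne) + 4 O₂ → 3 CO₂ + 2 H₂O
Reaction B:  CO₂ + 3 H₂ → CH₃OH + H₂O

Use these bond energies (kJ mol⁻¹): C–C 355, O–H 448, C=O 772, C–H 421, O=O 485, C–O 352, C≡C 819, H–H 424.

Reaction A:
  Bonds broken (reactants):
    C≡C: 1 × 819 = 819
    C–C: 1 × 355 = 355
    C–H: 4 × 421 = 1684
    O=O: 4 × 485 = 1940
    Σ(broken) = 4798 kJ
  Bonds formed (products):
    C=O: 6 × 772 = 4632
    O–H: 4 × 448 = 1792
    Σ(formed) = 6424 kJ
  ΔH_A = 4798 − 6424 = −1626 kJ
Reaction B:
  Bonds broken (reactants):
    C=O: 2 × 772 = 1544
    H–H: 3 × 424 = 1272
    Σ(broken) = 2816 kJ
  Bonds formed (products):
    C–H: 3 × 421 = 1263
    C–O: 1 × 352 = 352
    O–H: 3 × 448 = 1344
    Σ(formed) = 2959 kJ
  ΔH_B = 2816 − 2959 = −143 kJ
ΔH_A − ΔH_B = −1483 kJ, so reaction A has the more negative ΔH; |ΔH_A − ΔH_B| = 1483 kJ.

Reaction A, by 1483 kJ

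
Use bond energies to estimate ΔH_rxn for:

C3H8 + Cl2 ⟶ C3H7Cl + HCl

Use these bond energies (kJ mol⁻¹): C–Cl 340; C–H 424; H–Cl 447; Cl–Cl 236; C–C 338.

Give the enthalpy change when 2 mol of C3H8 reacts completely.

Bonds broken (reactants):
  C–C: 2 × 338 = 676
  C–H: 8 × 424 = 3392
  Cl–Cl: 1 × 236 = 236
  Σ(broken) = 4304 kJ
Bonds formed (products):
  C–C: 2 × 338 = 676
  C–Cl: 1 × 340 = 340
  C–H: 7 × 424 = 2968
  H–Cl: 1 × 447 = 447
  Σ(formed) = 4431 kJ
ΔH = Σ(broken) − Σ(formed) = 4304 − 4431 = −127 kJ
For 2× the reaction as written: 2 × (−127) = −254 kJ

ΔH = −254 kJ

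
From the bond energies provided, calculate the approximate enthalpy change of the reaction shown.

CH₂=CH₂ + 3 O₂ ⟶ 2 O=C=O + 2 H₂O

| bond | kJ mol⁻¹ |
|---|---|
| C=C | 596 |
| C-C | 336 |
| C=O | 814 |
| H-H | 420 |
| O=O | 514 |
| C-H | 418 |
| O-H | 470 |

Bonds broken (reactants):
  C-H: 4 × 418 = 1672
  C=C: 1 × 596 = 596
  O=O: 3 × 514 = 1542
  Σ(broken) = 3810 kJ
Bonds formed (products):
  C=O: 4 × 814 = 3256
  O-H: 4 × 470 = 1880
  Σ(formed) = 5136 kJ
ΔH = Σ(broken) − Σ(formed) = 3810 − 5136 = −1326 kJ

ΔH ≈ −1326 kJ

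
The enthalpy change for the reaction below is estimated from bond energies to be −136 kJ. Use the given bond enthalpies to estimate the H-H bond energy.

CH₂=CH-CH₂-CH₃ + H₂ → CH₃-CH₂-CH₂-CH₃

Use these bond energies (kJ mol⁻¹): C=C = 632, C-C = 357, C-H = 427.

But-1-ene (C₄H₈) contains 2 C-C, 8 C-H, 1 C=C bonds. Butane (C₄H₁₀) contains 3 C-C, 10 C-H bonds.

Let D be the H-H bond energy.
Σ(broken) = 2×357 + 8×427 + 1×632 + 1×D = 4762 + D
Σ(formed) = 3×357 + 10×427 = 5341
ΔH = Σ(broken) − Σ(formed) = (4762 + D) − (5341) = −579 + D
Setting this equal to −136 kJ gives D = 443 kJ/mol.

D(H-H) ≈ 443 kJ/mol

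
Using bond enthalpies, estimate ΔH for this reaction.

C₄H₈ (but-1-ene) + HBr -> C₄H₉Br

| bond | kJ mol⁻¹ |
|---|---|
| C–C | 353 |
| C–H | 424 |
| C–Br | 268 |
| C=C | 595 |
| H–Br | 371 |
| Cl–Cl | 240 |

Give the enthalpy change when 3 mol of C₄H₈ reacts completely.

ΔH = −237 kJ

Bonds broken (reactants):
  C–C: 2 × 353 = 706
  C–H: 8 × 424 = 3392
  C=C: 1 × 595 = 595
  H–Br: 1 × 371 = 371
  Σ(broken) = 5064 kJ
Bonds formed (products):
  C–Br: 1 × 268 = 268
  C–C: 3 × 353 = 1059
  C–H: 9 × 424 = 3816
  Σ(formed) = 5143 kJ
ΔH = Σ(broken) − Σ(formed) = 5064 − 5143 = −79 kJ
For 3× the reaction as written: 3 × (−79) = −237 kJ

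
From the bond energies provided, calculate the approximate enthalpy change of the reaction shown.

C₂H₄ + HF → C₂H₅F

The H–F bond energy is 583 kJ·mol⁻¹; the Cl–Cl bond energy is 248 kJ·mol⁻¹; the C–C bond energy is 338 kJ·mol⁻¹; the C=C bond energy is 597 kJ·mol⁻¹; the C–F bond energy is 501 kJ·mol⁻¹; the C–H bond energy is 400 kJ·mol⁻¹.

ΔH ≈ −59 kJ

Bonds broken (reactants):
  C–H: 4 × 400 = 1600
  C=C: 1 × 597 = 597
  H–F: 1 × 583 = 583
  Σ(broken) = 2780 kJ
Bonds formed (products):
  C–C: 1 × 338 = 338
  C–F: 1 × 501 = 501
  C–H: 5 × 400 = 2000
  Σ(formed) = 2839 kJ
ΔH = Σ(broken) − Σ(formed) = 2780 − 2839 = −59 kJ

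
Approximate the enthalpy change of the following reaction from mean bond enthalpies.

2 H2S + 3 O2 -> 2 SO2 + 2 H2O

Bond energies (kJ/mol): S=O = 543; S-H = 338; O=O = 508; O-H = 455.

ΔH ≈ −1116 kJ

Bonds broken (reactants):
  O=O: 3 × 508 = 1524
  S-H: 4 × 338 = 1352
  Σ(broken) = 2876 kJ
Bonds formed (products):
  O-H: 4 × 455 = 1820
  S=O: 4 × 543 = 2172
  Σ(formed) = 3992 kJ
ΔH = Σ(broken) − Σ(formed) = 2876 − 3992 = −1116 kJ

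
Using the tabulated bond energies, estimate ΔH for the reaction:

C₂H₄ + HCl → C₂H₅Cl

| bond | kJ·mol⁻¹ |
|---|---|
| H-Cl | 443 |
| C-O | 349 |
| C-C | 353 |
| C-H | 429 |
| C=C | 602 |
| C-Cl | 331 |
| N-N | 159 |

Bonds broken (reactants):
  C-H: 4 × 429 = 1716
  C=C: 1 × 602 = 602
  H-Cl: 1 × 443 = 443
  Σ(broken) = 2761 kJ
Bonds formed (products):
  C-C: 1 × 353 = 353
  C-Cl: 1 × 331 = 331
  C-H: 5 × 429 = 2145
  Σ(formed) = 2829 kJ
ΔH = Σ(broken) − Σ(formed) = 2761 − 2829 = −68 kJ

ΔH ≈ −68 kJ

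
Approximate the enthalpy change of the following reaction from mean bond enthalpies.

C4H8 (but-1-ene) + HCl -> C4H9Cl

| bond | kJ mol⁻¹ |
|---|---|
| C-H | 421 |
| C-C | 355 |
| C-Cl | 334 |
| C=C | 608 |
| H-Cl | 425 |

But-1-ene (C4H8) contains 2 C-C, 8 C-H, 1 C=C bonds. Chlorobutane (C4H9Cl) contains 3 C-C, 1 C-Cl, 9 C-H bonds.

Bonds broken (reactants):
  C-C: 2 × 355 = 710
  C-H: 8 × 421 = 3368
  C=C: 1 × 608 = 608
  H-Cl: 1 × 425 = 425
  Σ(broken) = 5111 kJ
Bonds formed (products):
  C-C: 3 × 355 = 1065
  C-Cl: 1 × 334 = 334
  C-H: 9 × 421 = 3789
  Σ(formed) = 5188 kJ
ΔH = Σ(broken) − Σ(formed) = 5111 − 5188 = −77 kJ

ΔH ≈ −77 kJ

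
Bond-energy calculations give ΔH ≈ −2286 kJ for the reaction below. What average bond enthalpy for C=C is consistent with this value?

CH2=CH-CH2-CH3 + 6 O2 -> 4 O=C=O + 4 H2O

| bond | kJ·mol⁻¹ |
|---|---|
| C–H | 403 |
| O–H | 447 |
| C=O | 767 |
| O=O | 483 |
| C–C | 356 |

D(C=C) ≈ 592 kJ/mol

Let D be the C=C bond energy.
Σ(broken) = 2×356 + 8×403 + 1×D + 6×483 = 6834 + D
Σ(formed) = 8×767 + 8×447 = 9712
ΔH = Σ(broken) − Σ(formed) = (6834 + D) − (9712) = −2878 + D
Setting this equal to −2286 kJ gives D = 592 kJ/mol.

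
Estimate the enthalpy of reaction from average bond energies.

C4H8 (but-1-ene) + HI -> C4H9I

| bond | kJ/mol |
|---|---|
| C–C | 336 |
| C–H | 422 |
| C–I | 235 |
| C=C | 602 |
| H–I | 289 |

ΔH ≈ −102 kJ

Bonds broken (reactants):
  C–C: 2 × 336 = 672
  C–H: 8 × 422 = 3376
  C=C: 1 × 602 = 602
  H–I: 1 × 289 = 289
  Σ(broken) = 4939 kJ
Bonds formed (products):
  C–C: 3 × 336 = 1008
  C–H: 9 × 422 = 3798
  C–I: 1 × 235 = 235
  Σ(formed) = 5041 kJ
ΔH = Σ(broken) − Σ(formed) = 4939 − 5041 = −102 kJ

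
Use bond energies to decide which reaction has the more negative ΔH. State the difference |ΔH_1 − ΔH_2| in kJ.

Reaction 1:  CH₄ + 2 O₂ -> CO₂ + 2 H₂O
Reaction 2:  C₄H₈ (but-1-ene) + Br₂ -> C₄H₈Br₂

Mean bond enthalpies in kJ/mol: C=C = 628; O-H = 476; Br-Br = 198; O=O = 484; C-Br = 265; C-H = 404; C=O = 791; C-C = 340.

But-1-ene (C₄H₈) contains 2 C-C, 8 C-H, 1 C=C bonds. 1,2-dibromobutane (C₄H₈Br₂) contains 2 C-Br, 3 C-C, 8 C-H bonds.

Reaction 1:
  Bonds broken (reactants):
    C-H: 4 × 404 = 1616
    O=O: 2 × 484 = 968
    Σ(broken) = 2584 kJ
  Bonds formed (products):
    C=O: 2 × 791 = 1582
    O-H: 4 × 476 = 1904
    Σ(formed) = 3486 kJ
  ΔH_1 = 2584 − 3486 = −902 kJ
Reaction 2:
  Bonds broken (reactants):
    Br-Br: 1 × 198 = 198
    C-C: 2 × 340 = 680
    C-H: 8 × 404 = 3232
    C=C: 1 × 628 = 628
    Σ(broken) = 4738 kJ
  Bonds formed (products):
    C-Br: 2 × 265 = 530
    C-C: 3 × 340 = 1020
    C-H: 8 × 404 = 3232
    Σ(formed) = 4782 kJ
  ΔH_2 = 4738 − 4782 = −44 kJ
ΔH_1 − ΔH_2 = −858 kJ, so reaction 1 has the more negative ΔH; |ΔH_1 − ΔH_2| = 858 kJ.

Reaction 1, by 858 kJ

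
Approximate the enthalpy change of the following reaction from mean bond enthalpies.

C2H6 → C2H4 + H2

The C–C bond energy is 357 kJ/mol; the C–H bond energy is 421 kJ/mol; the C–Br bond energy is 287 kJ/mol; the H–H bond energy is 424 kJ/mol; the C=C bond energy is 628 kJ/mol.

Bonds broken (reactants):
  C–C: 1 × 357 = 357
  C–H: 6 × 421 = 2526
  Σ(broken) = 2883 kJ
Bonds formed (products):
  C–H: 4 × 421 = 1684
  C=C: 1 × 628 = 628
  H–H: 1 × 424 = 424
  Σ(formed) = 2736 kJ
ΔH = Σ(broken) − Σ(formed) = 2883 − 2736 = +147 kJ

ΔH ≈ +147 kJ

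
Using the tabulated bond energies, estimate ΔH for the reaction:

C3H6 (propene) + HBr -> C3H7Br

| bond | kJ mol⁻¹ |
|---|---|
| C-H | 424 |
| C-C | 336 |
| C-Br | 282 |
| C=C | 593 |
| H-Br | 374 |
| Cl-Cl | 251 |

ΔH ≈ −75 kJ

Bonds broken (reactants):
  C-C: 1 × 336 = 336
  C-H: 6 × 424 = 2544
  C=C: 1 × 593 = 593
  H-Br: 1 × 374 = 374
  Σ(broken) = 3847 kJ
Bonds formed (products):
  C-Br: 1 × 282 = 282
  C-C: 2 × 336 = 672
  C-H: 7 × 424 = 2968
  Σ(formed) = 3922 kJ
ΔH = Σ(broken) − Σ(formed) = 3847 − 3922 = −75 kJ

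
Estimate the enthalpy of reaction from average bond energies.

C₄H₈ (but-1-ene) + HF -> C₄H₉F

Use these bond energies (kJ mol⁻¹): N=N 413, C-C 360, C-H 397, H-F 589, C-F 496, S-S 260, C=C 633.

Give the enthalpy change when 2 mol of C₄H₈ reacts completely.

ΔH = −62 kJ

Bonds broken (reactants):
  C-C: 2 × 360 = 720
  C-H: 8 × 397 = 3176
  C=C: 1 × 633 = 633
  H-F: 1 × 589 = 589
  Σ(broken) = 5118 kJ
Bonds formed (products):
  C-C: 3 × 360 = 1080
  C-F: 1 × 496 = 496
  C-H: 9 × 397 = 3573
  Σ(formed) = 5149 kJ
ΔH = Σ(broken) − Σ(formed) = 5118 − 5149 = −31 kJ
For 2× the reaction as written: 2 × (−31) = −62 kJ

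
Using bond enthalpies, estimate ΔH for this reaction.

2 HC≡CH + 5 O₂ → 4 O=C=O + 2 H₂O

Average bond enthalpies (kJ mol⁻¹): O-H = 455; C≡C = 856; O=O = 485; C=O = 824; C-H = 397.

Bonds broken (reactants):
  C≡C: 2 × 856 = 1712
  C-H: 4 × 397 = 1588
  O=O: 5 × 485 = 2425
  Σ(broken) = 5725 kJ
Bonds formed (products):
  C=O: 8 × 824 = 6592
  O-H: 4 × 455 = 1820
  Σ(formed) = 8412 kJ
ΔH = Σ(broken) − Σ(formed) = 5725 − 8412 = −2687 kJ

ΔH ≈ −2687 kJ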